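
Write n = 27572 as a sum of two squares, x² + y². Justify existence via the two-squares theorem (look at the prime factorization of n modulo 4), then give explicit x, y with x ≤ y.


Step 1: Factor n = 27572 = 2^2 · 61 · 113.
Step 2: Check the mod-4 condition on each prime factor: 2 = 2 (special); 61 ≡ 1 (mod 4), exponent 1; 113 ≡ 1 (mod 4), exponent 1.
All primes ≡ 3 (mod 4) appear to even exponent (or don't appear), so by the two-squares theorem n IS expressible as a sum of two squares.
Step 3: Build a representation. Group n = k² · m with k = 2 and m = 61 · 113 = 6893 (a product of primes ≡ 1 (mod 4)); a representation of m scales to one of n via (k·x)² + (k·y)² = k²(x² + y²). Each prime p ≡ 1 (mod 4) is itself a sum of two squares; find a² by testing p − a² for a perfect square:
  61: 61 − 1² = 60, 61 − 2² = 57, 61 − 3² = 52, 61 − 4² = 45, 61 − 5² = 36 = 6² ⇒ 61 = 5² + 6².
  113: 113 − 1² = 112, 113 − 2² = 109, 113 − 3² = 104, 113 − 4² = 97, 113 − 5² = 88, 113 − 6² = 77, 113 − 7² = 64 = 8² ⇒ 113 = 7² + 8².
  Combine using the Brahmagupta–Fibonacci identity (a² + b²)(c² + d²) = (ac − bd)² + (ad + bc)² = (ac + bd)² + (ad − bc)²:
  61 · 113 = 6893: from (5² + 6²)(7² + 8²), take (5·7 − 6·8, 5·8 + 6·7) = (35 − 48, 40 + 42) = (-13, 82); dropping signs (only squares matter) gives (13, 82); check 13² + 82² = 169 + 6724 = 6893 ✓.
  Scale by k = 2: (2·13, 2·82) = (26, 164).
Step 4: Order so x ≤ y and verify: 26² + 164² = 676 + 26896 = 27572 = n. ✓

n = 27572 = 26² + 164² (one valid representation with x ≤ y).


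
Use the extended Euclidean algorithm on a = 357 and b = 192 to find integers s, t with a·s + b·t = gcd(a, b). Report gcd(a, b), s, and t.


Euclidean algorithm on (357, 192) — divide until remainder is 0:
  357 = 1 · 192 + 165
  192 = 1 · 165 + 27
  165 = 6 · 27 + 3
  27 = 9 · 3 + 0
gcd(357, 192) = 3.
Track Bezout coefficients alongside the remainders: start with r₀ = 357 = a·1 + b·0 (s = 1, t = 0) and r₁ = 192 = a·0 + b·1 (s = 0, t = 1); each new remainder r_{k+1} = r_{k-1} − q_k·r_k inherits s_{k+1} = s_{k-1} − q_k·s_k, t_{k+1} = t_{k-1} − q_k·t_k, so r_k = a·s_k + b·t_k at every step:
  q = 1: r = 165, s = 1 − 1·0 = 1, t = 0 − 1·1 = -1  (check: 357·1 + 192·(-1) = 165)
  q = 1: r = 27, s = 0 − 1·1 = -1, t = 1 − 1·(-1) = 2  (check: 357·(-1) + 192·2 = 27)
  q = 6: r = 3, s = 1 − 6·(-1) = 7, t = -1 − 6·2 = -13  (check: 357·7 + 192·(-13) = 3)
The row with r = 3 (the gcd) gives the Bezout coefficients s = 7, t = -13.
Result: 357 · (7) + 192 · (-13) = 3.

gcd(357, 192) = 3; s = 7, t = -13 (check: 357·7 + 192·(-13) = 3).


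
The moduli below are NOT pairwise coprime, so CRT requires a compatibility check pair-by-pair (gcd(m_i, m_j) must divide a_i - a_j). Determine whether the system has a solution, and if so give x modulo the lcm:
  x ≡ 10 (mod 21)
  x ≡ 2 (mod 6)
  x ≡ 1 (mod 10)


Moduli 21, 6, 10 are not pairwise coprime, so CRT works modulo lcm(m_i) when all pairwise compatibility conditions hold.
Pairwise compatibility: gcd(m_i, m_j) must divide a_i - a_j for every pair.
Merge one congruence at a time:
  Start: x ≡ 10 (mod 21).
  Combine with x ≡ 2 (mod 6): gcd(21, 6) = 3, and 2 - 10 = -8 is NOT divisible by 3.
    ⇒ system is inconsistent (no integer solution).

No solution (the system is inconsistent).


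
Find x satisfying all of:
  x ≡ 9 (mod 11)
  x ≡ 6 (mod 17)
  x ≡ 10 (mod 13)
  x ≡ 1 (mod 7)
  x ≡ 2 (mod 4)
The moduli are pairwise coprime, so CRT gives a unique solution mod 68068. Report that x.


Product of moduli M = 11 · 17 · 13 · 7 · 4 = 68068.
Merge one congruence at a time:
  Start: x ≡ 9 (mod 11).
  Combine with x ≡ 6 (mod 17); new modulus lcm = 187.
    Write x = 9 + 11·t and substitute into x ≡ 6 (mod 17): 11·t ≡ 6 − 9 = -3 (mod 17).
    Reduce coefficients mod 17: 11·t ≡ 14 (mod 17).
    The inverse of 11 mod 17 is 14 (since 11·14 = 154 = 9·17 + 1), so t ≡ 14·14 = 196 ≡ 9 (mod 17).
    Then x = 9 + 11·9 = 108, valid modulo lcm(11, 17) = 187: x ≡ 108 (mod 187).
  Combine with x ≡ 10 (mod 13); new modulus lcm = 2431.
    Write x = 108 + 187·t and substitute into x ≡ 10 (mod 13): 187·t ≡ 10 − 108 = -98 (mod 13).
    Reduce coefficients mod 13: 5·t ≡ 6 (mod 13).
    The inverse of 5 mod 13 is 8 (since 5·8 = 40 = 3·13 + 1), so t ≡ 8·6 = 48 ≡ 9 (mod 13).
    Then x = 108 + 187·9 = 1791, valid modulo lcm(187, 13) = 2431: x ≡ 1791 (mod 2431).
  Combine with x ≡ 1 (mod 7); new modulus lcm = 17017.
    Write x = 1791 + 2431·t and substitute into x ≡ 1 (mod 7): 2431·t ≡ 1 − 1791 = -1790 (mod 7).
    Reduce coefficients mod 7: 2·t ≡ 2 (mod 7).
    The inverse of 2 mod 7 is 4 (since 2·4 = 8 = 1·7 + 1), so t ≡ 4·2 = 8 ≡ 1 (mod 7).
    Then x = 1791 + 2431·1 = 4222, valid modulo lcm(2431, 7) = 17017: x ≡ 4222 (mod 17017).
  Combine with x ≡ 2 (mod 4); new modulus lcm = 68068.
    Write x = 4222 + 17017·t and substitute into x ≡ 2 (mod 4): 17017·t ≡ 2 − 4222 = -4220 (mod 4).
    Reduce coefficients mod 4: 1·t ≡ 0 (mod 4).
    So t ≡ 0 (mod 4).
    Then x = 4222 + 17017·0 = 4222, valid modulo lcm(17017, 4) = 68068: x ≡ 4222 (mod 68068).
Verify against each original: 4222 mod 11 = 9, 4222 mod 17 = 6, 4222 mod 13 = 10, 4222 mod 7 = 1, 4222 mod 4 = 2.

x ≡ 4222 (mod 68068).


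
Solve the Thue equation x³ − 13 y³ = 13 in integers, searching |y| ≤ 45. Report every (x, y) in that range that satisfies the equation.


The equation is x³ - 13y³ = 13. For fixed y, x³ = 13·y³ + 13, so a solution requires the RHS to be a perfect cube.
Strategy: iterate y from -45 to 45, compute RHS = 13·y³ + 13, and check whether it is a (positive or negative) perfect cube.
Check small values of y:
  y = 0: RHS = 13 is not a perfect cube.
  y = 1: RHS = 26 is not a perfect cube.
  y = -1: RHS = 0 = (0)³ ⇒ x = 0 works.
  y = 2: RHS = 117 is not a perfect cube.
  y = -2: RHS = -91 is not a perfect cube.
  y = 3: RHS = 364 is not a perfect cube.
  y = -3: RHS = -338 is not a perfect cube.
Continuing the search up to |y| = 45 finds no further solutions beyond those listed.
Collected solutions: (0, -1).

Solutions (with |y| ≤ 45): (0, -1).


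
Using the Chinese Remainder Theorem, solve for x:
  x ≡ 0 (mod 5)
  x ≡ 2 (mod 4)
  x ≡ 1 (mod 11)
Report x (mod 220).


Moduli 5, 4, 11 are pairwise coprime; by CRT there is a unique solution modulo M = 5 · 4 · 11 = 220.
Solve pairwise, accumulating the modulus:
  Start with x ≡ 0 (mod 5).
  Combine with x ≡ 2 (mod 4): since gcd(5, 4) = 1, we get a unique residue mod 20.
    Write x = 0 + 5·t and substitute into x ≡ 2 (mod 4): 5·t ≡ 2 − 0 = 2 (mod 4).
    Reduce coefficients mod 4: 1·t ≡ 2 (mod 4).
    So t ≡ 2 (mod 4).
    Then x = 0 + 5·2 = 10, valid modulo lcm(5, 4) = 20: x ≡ 10 (mod 20).
  Combine with x ≡ 1 (mod 11): since gcd(20, 11) = 1, we get a unique residue mod 220.
    Write x = 10 + 20·t and substitute into x ≡ 1 (mod 11): 20·t ≡ 1 − 10 = -9 (mod 11).
    Reduce coefficients mod 11: 9·t ≡ 2 (mod 11).
    The inverse of 9 mod 11 is 5 (since 9·5 = 45 = 4·11 + 1), so t ≡ 5·2 = 10 ≡ 10 (mod 11).
    Then x = 10 + 20·10 = 210, valid modulo lcm(20, 11) = 220: x ≡ 210 (mod 220).
Verify: 210 mod 5 = 0 ✓, 210 mod 4 = 2 ✓, 210 mod 11 = 1 ✓.

x ≡ 210 (mod 220).


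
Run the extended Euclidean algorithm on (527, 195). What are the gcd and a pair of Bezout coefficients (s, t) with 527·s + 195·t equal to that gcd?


Euclidean algorithm on (527, 195) — divide until remainder is 0:
  527 = 2 · 195 + 137
  195 = 1 · 137 + 58
  137 = 2 · 58 + 21
  58 = 2 · 21 + 16
  21 = 1 · 16 + 5
  16 = 3 · 5 + 1
  5 = 5 · 1 + 0
gcd(527, 195) = 1.
Track Bezout coefficients alongside the remainders: start with r₀ = 527 = a·1 + b·0 (s = 1, t = 0) and r₁ = 195 = a·0 + b·1 (s = 0, t = 1); each new remainder r_{k+1} = r_{k-1} − q_k·r_k inherits s_{k+1} = s_{k-1} − q_k·s_k, t_{k+1} = t_{k-1} − q_k·t_k, so r_k = a·s_k + b·t_k at every step:
  q = 2: r = 137, s = 1 − 2·0 = 1, t = 0 − 2·1 = -2  (check: 527·1 + 195·(-2) = 137)
  q = 1: r = 58, s = 0 − 1·1 = -1, t = 1 − 1·(-2) = 3  (check: 527·(-1) + 195·3 = 58)
  q = 2: r = 21, s = 1 − 2·(-1) = 3, t = -2 − 2·3 = -8  (check: 527·3 + 195·(-8) = 21)
  q = 2: r = 16, s = -1 − 2·3 = -7, t = 3 − 2·(-8) = 19  (check: 527·(-7) + 195·19 = 16)
  q = 1: r = 5, s = 3 − 1·(-7) = 10, t = -8 − 1·19 = -27  (check: 527·10 + 195·(-27) = 5)
  q = 3: r = 1, s = -7 − 3·10 = -37, t = 19 − 3·(-27) = 100  (check: 527·(-37) + 195·100 = 1)
The row with r = 1 (the gcd) gives the Bezout coefficients s = -37, t = 100.
Result: 527 · (-37) + 195 · (100) = 1.

gcd(527, 195) = 1; s = -37, t = 100 (check: 527·(-37) + 195·100 = 1).


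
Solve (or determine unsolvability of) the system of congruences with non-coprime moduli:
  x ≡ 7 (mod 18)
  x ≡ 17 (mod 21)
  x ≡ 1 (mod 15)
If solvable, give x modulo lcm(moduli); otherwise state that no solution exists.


Moduli 18, 21, 15 are not pairwise coprime, so CRT works modulo lcm(m_i) when all pairwise compatibility conditions hold.
Pairwise compatibility: gcd(m_i, m_j) must divide a_i - a_j for every pair.
Merge one congruence at a time:
  Start: x ≡ 7 (mod 18).
  Combine with x ≡ 17 (mod 21): gcd(18, 21) = 3, and 17 - 7 = 10 is NOT divisible by 3.
    ⇒ system is inconsistent (no integer solution).

No solution (the system is inconsistent).


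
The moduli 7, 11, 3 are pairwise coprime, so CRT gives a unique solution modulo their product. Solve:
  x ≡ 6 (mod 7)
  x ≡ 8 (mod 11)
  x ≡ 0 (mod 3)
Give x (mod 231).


Moduli 7, 11, 3 are pairwise coprime; by CRT there is a unique solution modulo M = 7 · 11 · 3 = 231.
Solve pairwise, accumulating the modulus:
  Start with x ≡ 6 (mod 7).
  Combine with x ≡ 8 (mod 11): since gcd(7, 11) = 1, we get a unique residue mod 77.
    Write x = 6 + 7·t and substitute into x ≡ 8 (mod 11): 7·t ≡ 8 − 6 = 2 (mod 11).
    The inverse of 7 mod 11 is 8 (since 7·8 = 56 = 5·11 + 1), so t ≡ 8·2 = 16 ≡ 5 (mod 11).
    Then x = 6 + 7·5 = 41, valid modulo lcm(7, 11) = 77: x ≡ 41 (mod 77).
  Combine with x ≡ 0 (mod 3): since gcd(77, 3) = 1, we get a unique residue mod 231.
    Write x = 41 + 77·t and substitute into x ≡ 0 (mod 3): 77·t ≡ 0 − 41 = -41 (mod 3).
    Reduce coefficients mod 3: 2·t ≡ 1 (mod 3).
    The inverse of 2 mod 3 is 2 (since 2·2 = 4 = 1·3 + 1), so t ≡ 2·1 = 2 ≡ 2 (mod 3).
    Then x = 41 + 77·2 = 195, valid modulo lcm(77, 3) = 231: x ≡ 195 (mod 231).
Verify: 195 mod 7 = 6 ✓, 195 mod 11 = 8 ✓, 195 mod 3 = 0 ✓.

x ≡ 195 (mod 231).


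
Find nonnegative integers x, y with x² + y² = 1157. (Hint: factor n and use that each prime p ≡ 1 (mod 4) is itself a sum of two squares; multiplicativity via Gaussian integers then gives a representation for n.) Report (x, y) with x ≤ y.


Step 1: Factor n = 1157 = 13 · 89.
Step 2: Check the mod-4 condition on each prime factor: 13 ≡ 1 (mod 4), exponent 1; 89 ≡ 1 (mod 4), exponent 1.
All primes ≡ 3 (mod 4) appear to even exponent (or don't appear), so by the two-squares theorem n IS expressible as a sum of two squares.
Step 3: Build a representation. Here n = 13 · 89 is a product of primes ≡ 1 (mod 4). Each prime p ≡ 1 (mod 4) is itself a sum of two squares; find a² by testing p − a² for a perfect square:
  13: 13 − 1² = 12, 13 − 2² = 9 = 3² ⇒ 13 = 2² + 3².
  89: 89 − 1² = 88, 89 − 2² = 85, 89 − 3² = 80, 89 − 4² = 73, 89 − 5² = 64 = 8² ⇒ 89 = 5² + 8².
  Combine using the Brahmagupta–Fibonacci identity (a² + b²)(c² + d²) = (ac − bd)² + (ad + bc)² = (ac + bd)² + (ad − bc)²:
  13 · 89 = 1157: from (2² + 3²)(5² + 8²), take (2·5 − 3·8, 2·8 + 3·5) = (10 − 24, 16 + 15) = (-14, 31); dropping signs (only squares matter) gives (14, 31); check 14² + 31² = 196 + 961 = 1157 ✓.
Step 4: Order so x ≤ y and verify: 14² + 31² = 196 + 961 = 1157 = n. ✓

n = 1157 = 14² + 31² (one valid representation with x ≤ y).


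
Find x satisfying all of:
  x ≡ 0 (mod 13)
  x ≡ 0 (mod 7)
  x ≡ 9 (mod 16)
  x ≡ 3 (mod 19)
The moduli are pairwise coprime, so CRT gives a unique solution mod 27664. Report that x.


Product of moduli M = 13 · 7 · 16 · 19 = 27664.
Merge one congruence at a time:
  Start: x ≡ 0 (mod 13).
  Combine with x ≡ 0 (mod 7); new modulus lcm = 91.
    Write x = 0 + 13·t and substitute into x ≡ 0 (mod 7): 13·t ≡ 0 − 0 = 0 (mod 7).
    Reduce coefficients mod 7: 6·t ≡ 0 (mod 7).
    The inverse of 6 mod 7 is 6 (since 6·6 = 36 = 5·7 + 1), so t ≡ 6·0 = 0 ≡ 0 (mod 7).
    Then x = 0 + 13·0 = 0, valid modulo lcm(13, 7) = 91: x ≡ 0 (mod 91).
  Combine with x ≡ 9 (mod 16); new modulus lcm = 1456.
    Write x = 0 + 91·t and substitute into x ≡ 9 (mod 16): 91·t ≡ 9 − 0 = 9 (mod 16).
    Reduce coefficients mod 16: 11·t ≡ 9 (mod 16).
    The inverse of 11 mod 16 is 3 (since 11·3 = 33 = 2·16 + 1), so t ≡ 3·9 = 27 ≡ 11 (mod 16).
    Then x = 0 + 91·11 = 1001, valid modulo lcm(91, 16) = 1456: x ≡ 1001 (mod 1456).
  Combine with x ≡ 3 (mod 19); new modulus lcm = 27664.
    Write x = 1001 + 1456·t and substitute into x ≡ 3 (mod 19): 1456·t ≡ 3 − 1001 = -998 (mod 19).
    Reduce coefficients mod 19: 12·t ≡ 9 (mod 19).
    The inverse of 12 mod 19 is 8 (since 12·8 = 96 = 5·19 + 1), so t ≡ 8·9 = 72 ≡ 15 (mod 19).
    Then x = 1001 + 1456·15 = 22841, valid modulo lcm(1456, 19) = 27664: x ≡ 22841 (mod 27664).
Verify against each original: 22841 mod 13 = 0, 22841 mod 7 = 0, 22841 mod 16 = 9, 22841 mod 19 = 3.

x ≡ 22841 (mod 27664).


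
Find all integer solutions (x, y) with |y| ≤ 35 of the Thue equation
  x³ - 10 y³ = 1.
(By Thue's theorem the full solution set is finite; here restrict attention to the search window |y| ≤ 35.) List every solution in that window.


The equation is x³ - 10y³ = 1. For fixed y, x³ = 10·y³ + 1, so a solution requires the RHS to be a perfect cube.
Strategy: iterate y from -35 to 35, compute RHS = 10·y³ + 1, and check whether it is a (positive or negative) perfect cube.
Check small values of y:
  y = 0: RHS = 1 = (1)³ ⇒ x = 1 works.
  y = 1: RHS = 11 is not a perfect cube.
  y = -1: RHS = -9 is not a perfect cube.
  y = 2: RHS = 81 is not a perfect cube.
  y = -2: RHS = -79 is not a perfect cube.
  y = 3: RHS = 271 is not a perfect cube.
  y = -3: RHS = -269 is not a perfect cube.
Continuing the search up to |y| = 35 finds no further solutions beyond those listed.
Collected solutions: (1, 0).

Solutions (with |y| ≤ 35): (1, 0).


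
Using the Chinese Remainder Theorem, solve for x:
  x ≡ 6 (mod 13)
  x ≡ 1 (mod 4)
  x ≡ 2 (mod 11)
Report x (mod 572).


Moduli 13, 4, 11 are pairwise coprime; by CRT there is a unique solution modulo M = 13 · 4 · 11 = 572.
Solve pairwise, accumulating the modulus:
  Start with x ≡ 6 (mod 13).
  Combine with x ≡ 1 (mod 4): since gcd(13, 4) = 1, we get a unique residue mod 52.
    Write x = 6 + 13·t and substitute into x ≡ 1 (mod 4): 13·t ≡ 1 − 6 = -5 (mod 4).
    Reduce coefficients mod 4: 1·t ≡ 3 (mod 4).
    So t ≡ 3 (mod 4).
    Then x = 6 + 13·3 = 45, valid modulo lcm(13, 4) = 52: x ≡ 45 (mod 52).
  Combine with x ≡ 2 (mod 11): since gcd(52, 11) = 1, we get a unique residue mod 572.
    Write x = 45 + 52·t and substitute into x ≡ 2 (mod 11): 52·t ≡ 2 − 45 = -43 (mod 11).
    Reduce coefficients mod 11: 8·t ≡ 1 (mod 11).
    The inverse of 8 mod 11 is 7 (since 8·7 = 56 = 5·11 + 1), so t ≡ 7·1 = 7 ≡ 7 (mod 11).
    Then x = 45 + 52·7 = 409, valid modulo lcm(52, 11) = 572: x ≡ 409 (mod 572).
Verify: 409 mod 13 = 6 ✓, 409 mod 4 = 1 ✓, 409 mod 11 = 2 ✓.

x ≡ 409 (mod 572).


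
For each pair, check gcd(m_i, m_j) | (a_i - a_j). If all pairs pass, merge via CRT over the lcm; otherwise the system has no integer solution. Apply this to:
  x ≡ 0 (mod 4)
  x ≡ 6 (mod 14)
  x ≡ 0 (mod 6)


Moduli 4, 14, 6 are not pairwise coprime, so CRT works modulo lcm(m_i) when all pairwise compatibility conditions hold.
Pairwise compatibility: gcd(m_i, m_j) must divide a_i - a_j for every pair.
Merge one congruence at a time:
  Start: x ≡ 0 (mod 4).
  Combine with x ≡ 6 (mod 14): gcd(4, 14) = 2; 6 - 0 = 6, which IS divisible by 2, so compatible.
    Write x = 0 + 4·t and substitute into x ≡ 6 (mod 14): 4·t ≡ 6 − 0 = 6 (mod 14).
    Divide the congruence (and modulus) by g = 2: 2·t ≡ 3 (mod 7).
    The inverse of 2 mod 7 is 4 (since 2·4 = 8 = 1·7 + 1), so t ≡ 4·3 = 12 ≡ 5 (mod 7).
    Then x = 0 + 4·5 = 20, valid modulo lcm(4, 14) = 28: x ≡ 20 (mod 28).
  Combine with x ≡ 0 (mod 6): gcd(28, 6) = 2; 0 - 20 = -20, which IS divisible by 2, so compatible.
    Write x = 20 + 28·t and substitute into x ≡ 0 (mod 6): 28·t ≡ 0 − 20 = -20 (mod 6).
    Divide the congruence (and modulus) by g = 2: 14·t ≡ -10 (mod 3).
    Reduce coefficients mod 3: 2·t ≡ 2 (mod 3).
    The inverse of 2 mod 3 is 2 (since 2·2 = 4 = 1·3 + 1), so t ≡ 2·2 = 4 ≡ 1 (mod 3).
    Then x = 20 + 28·1 = 48, valid modulo lcm(28, 6) = 84: x ≡ 48 (mod 84).
Verify: 48 mod 4 = 0, 48 mod 14 = 6, 48 mod 6 = 0.

x ≡ 48 (mod 84).


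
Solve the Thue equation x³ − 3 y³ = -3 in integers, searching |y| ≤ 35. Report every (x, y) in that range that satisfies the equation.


The equation is x³ - 3y³ = -3. For fixed y, x³ = 3·y³ − 3, so a solution requires the RHS to be a perfect cube.
Strategy: iterate y from -35 to 35, compute RHS = 3·y³ − 3, and check whether it is a (positive or negative) perfect cube.
Check small values of y:
  y = 0: RHS = -3 is not a perfect cube.
  y = 1: RHS = 0 = (0)³ ⇒ x = 0 works.
  y = -1: RHS = -6 is not a perfect cube.
  y = 2: RHS = 21 is not a perfect cube.
  y = -2: RHS = -27 = (-3)³ ⇒ x = -3 works.
  y = 3: RHS = 78 is not a perfect cube.
  y = -3: RHS = -84 is not a perfect cube.
Continuing the search up to |y| = 35 finds no further solutions beyond those listed.
Collected solutions: (0, 1), (-3, -2).

Solutions (with |y| ≤ 35): (0, 1), (-3, -2).


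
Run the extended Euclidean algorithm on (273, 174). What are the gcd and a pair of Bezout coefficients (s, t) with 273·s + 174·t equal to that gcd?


Euclidean algorithm on (273, 174) — divide until remainder is 0:
  273 = 1 · 174 + 99
  174 = 1 · 99 + 75
  99 = 1 · 75 + 24
  75 = 3 · 24 + 3
  24 = 8 · 3 + 0
gcd(273, 174) = 3.
Track Bezout coefficients alongside the remainders: start with r₀ = 273 = a·1 + b·0 (s = 1, t = 0) and r₁ = 174 = a·0 + b·1 (s = 0, t = 1); each new remainder r_{k+1} = r_{k-1} − q_k·r_k inherits s_{k+1} = s_{k-1} − q_k·s_k, t_{k+1} = t_{k-1} − q_k·t_k, so r_k = a·s_k + b·t_k at every step:
  q = 1: r = 99, s = 1 − 1·0 = 1, t = 0 − 1·1 = -1  (check: 273·1 + 174·(-1) = 99)
  q = 1: r = 75, s = 0 − 1·1 = -1, t = 1 − 1·(-1) = 2  (check: 273·(-1) + 174·2 = 75)
  q = 1: r = 24, s = 1 − 1·(-1) = 2, t = -1 − 1·2 = -3  (check: 273·2 + 174·(-3) = 24)
  q = 3: r = 3, s = -1 − 3·2 = -7, t = 2 − 3·(-3) = 11  (check: 273·(-7) + 174·11 = 3)
The row with r = 3 (the gcd) gives the Bezout coefficients s = -7, t = 11.
Result: 273 · (-7) + 174 · (11) = 3.

gcd(273, 174) = 3; s = -7, t = 11 (check: 273·(-7) + 174·11 = 3).


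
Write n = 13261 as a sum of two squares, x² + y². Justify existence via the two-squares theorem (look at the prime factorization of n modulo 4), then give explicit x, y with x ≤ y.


Step 1: Factor n = 13261 = 89 · 149.
Step 2: Check the mod-4 condition on each prime factor: 89 ≡ 1 (mod 4), exponent 1; 149 ≡ 1 (mod 4), exponent 1.
All primes ≡ 3 (mod 4) appear to even exponent (or don't appear), so by the two-squares theorem n IS expressible as a sum of two squares.
Step 3: Build a representation. Here n = 89 · 149 is a product of primes ≡ 1 (mod 4). Each prime p ≡ 1 (mod 4) is itself a sum of two squares; find a² by testing p − a² for a perfect square:
  89: 89 − 1² = 88, 89 − 2² = 85, 89 − 3² = 80, 89 − 4² = 73, 89 − 5² = 64 = 8² ⇒ 89 = 5² + 8².
  149: 149 − 1² = 148, 149 − 2² = 145, 149 − 3² = 140, 149 − 4² = 133, 149 − 5² = 124, 149 − 6² = 113, 149 − 7² = 100 = 10² ⇒ 149 = 7² + 10².
  Combine using the Brahmagupta–Fibonacci identity (a² + b²)(c² + d²) = (ac − bd)² + (ad + bc)² = (ac + bd)² + (ad − bc)²:
  89 · 149 = 13261: from (5² + 8²)(7² + 10²), take (5·7 − 8·10, 5·10 + 8·7) = (35 − 80, 50 + 56) = (-45, 106); dropping signs (only squares matter) gives (45, 106); check 45² + 106² = 2025 + 11236 = 13261 ✓.
Step 4: Order so x ≤ y and verify: 45² + 106² = 2025 + 11236 = 13261 = n. ✓

n = 13261 = 45² + 106² (one valid representation with x ≤ y).


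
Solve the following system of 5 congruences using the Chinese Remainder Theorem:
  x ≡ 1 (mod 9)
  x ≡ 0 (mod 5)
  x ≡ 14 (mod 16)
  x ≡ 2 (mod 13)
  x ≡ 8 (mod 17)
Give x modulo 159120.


Product of moduli M = 9 · 5 · 16 · 13 · 17 = 159120.
Merge one congruence at a time:
  Start: x ≡ 1 (mod 9).
  Combine with x ≡ 0 (mod 5); new modulus lcm = 45.
    Write x = 1 + 9·t and substitute into x ≡ 0 (mod 5): 9·t ≡ 0 − 1 = -1 (mod 5).
    Reduce coefficients mod 5: 4·t ≡ 4 (mod 5).
    The inverse of 4 mod 5 is 4 (since 4·4 = 16 = 3·5 + 1), so t ≡ 4·4 = 16 ≡ 1 (mod 5).
    Then x = 1 + 9·1 = 10, valid modulo lcm(9, 5) = 45: x ≡ 10 (mod 45).
  Combine with x ≡ 14 (mod 16); new modulus lcm = 720.
    Write x = 10 + 45·t and substitute into x ≡ 14 (mod 16): 45·t ≡ 14 − 10 = 4 (mod 16).
    Reduce coefficients mod 16: 13·t ≡ 4 (mod 16).
    The inverse of 13 mod 16 is 5 (since 13·5 = 65 = 4·16 + 1), so t ≡ 5·4 = 20 ≡ 4 (mod 16).
    Then x = 10 + 45·4 = 190, valid modulo lcm(45, 16) = 720: x ≡ 190 (mod 720).
  Combine with x ≡ 2 (mod 13); new modulus lcm = 9360.
    Write x = 190 + 720·t and substitute into x ≡ 2 (mod 13): 720·t ≡ 2 − 190 = -188 (mod 13).
    Reduce coefficients mod 13: 5·t ≡ 7 (mod 13).
    The inverse of 5 mod 13 is 8 (since 5·8 = 40 = 3·13 + 1), so t ≡ 8·7 = 56 ≡ 4 (mod 13).
    Then x = 190 + 720·4 = 3070, valid modulo lcm(720, 13) = 9360: x ≡ 3070 (mod 9360).
  Combine with x ≡ 8 (mod 17); new modulus lcm = 159120.
    Write x = 3070 + 9360·t and substitute into x ≡ 8 (mod 17): 9360·t ≡ 8 − 3070 = -3062 (mod 17).
    Reduce coefficients mod 17: 10·t ≡ 15 (mod 17).
    The inverse of 10 mod 17 is 12 (since 10·12 = 120 = 7·17 + 1), so t ≡ 12·15 = 180 ≡ 10 (mod 17).
    Then x = 3070 + 9360·10 = 96670, valid modulo lcm(9360, 17) = 159120: x ≡ 96670 (mod 159120).
Verify against each original: 96670 mod 9 = 1, 96670 mod 5 = 0, 96670 mod 16 = 14, 96670 mod 13 = 2, 96670 mod 17 = 8.

x ≡ 96670 (mod 159120).


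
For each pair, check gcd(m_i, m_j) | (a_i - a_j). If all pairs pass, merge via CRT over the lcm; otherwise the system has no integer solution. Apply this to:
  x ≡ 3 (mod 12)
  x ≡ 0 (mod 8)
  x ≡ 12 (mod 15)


Moduli 12, 8, 15 are not pairwise coprime, so CRT works modulo lcm(m_i) when all pairwise compatibility conditions hold.
Pairwise compatibility: gcd(m_i, m_j) must divide a_i - a_j for every pair.
Merge one congruence at a time:
  Start: x ≡ 3 (mod 12).
  Combine with x ≡ 0 (mod 8): gcd(12, 8) = 4, and 0 - 3 = -3 is NOT divisible by 4.
    ⇒ system is inconsistent (no integer solution).

No solution (the system is inconsistent).


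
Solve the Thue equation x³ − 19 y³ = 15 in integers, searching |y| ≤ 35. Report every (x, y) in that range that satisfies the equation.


The equation is x³ - 19y³ = 15. For fixed y, x³ = 19·y³ + 15, so a solution requires the RHS to be a perfect cube.
Strategy: iterate y from -35 to 35, compute RHS = 19·y³ + 15, and check whether it is a (positive or negative) perfect cube.
Check small values of y:
  y = 0: RHS = 15 is not a perfect cube.
  y = 1: RHS = 34 is not a perfect cube.
  y = -1: RHS = -4 is not a perfect cube.
  y = 2: RHS = 167 is not a perfect cube.
  y = -2: RHS = -137 is not a perfect cube.
  y = 3: RHS = 528 is not a perfect cube.
  y = -3: RHS = -498 is not a perfect cube.
Continuing the search up to |y| = 35 finds no solutions either.
No (x, y) in the scanned range satisfies the equation.

No integer solutions with |y| ≤ 35.


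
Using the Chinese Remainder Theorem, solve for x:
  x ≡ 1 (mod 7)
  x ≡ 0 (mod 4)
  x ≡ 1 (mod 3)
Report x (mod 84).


Moduli 7, 4, 3 are pairwise coprime; by CRT there is a unique solution modulo M = 7 · 4 · 3 = 84.
Solve pairwise, accumulating the modulus:
  Start with x ≡ 1 (mod 7).
  Combine with x ≡ 0 (mod 4): since gcd(7, 4) = 1, we get a unique residue mod 28.
    Write x = 1 + 7·t and substitute into x ≡ 0 (mod 4): 7·t ≡ 0 − 1 = -1 (mod 4).
    Reduce coefficients mod 4: 3·t ≡ 3 (mod 4).
    The inverse of 3 mod 4 is 3 (since 3·3 = 9 = 2·4 + 1), so t ≡ 3·3 = 9 ≡ 1 (mod 4).
    Then x = 1 + 7·1 = 8, valid modulo lcm(7, 4) = 28: x ≡ 8 (mod 28).
  Combine with x ≡ 1 (mod 3): since gcd(28, 3) = 1, we get a unique residue mod 84.
    Write x = 8 + 28·t and substitute into x ≡ 1 (mod 3): 28·t ≡ 1 − 8 = -7 (mod 3).
    Reduce coefficients mod 3: 1·t ≡ 2 (mod 3).
    So t ≡ 2 (mod 3).
    Then x = 8 + 28·2 = 64, valid modulo lcm(28, 3) = 84: x ≡ 64 (mod 84).
Verify: 64 mod 7 = 1 ✓, 64 mod 4 = 0 ✓, 64 mod 3 = 1 ✓.

x ≡ 64 (mod 84).


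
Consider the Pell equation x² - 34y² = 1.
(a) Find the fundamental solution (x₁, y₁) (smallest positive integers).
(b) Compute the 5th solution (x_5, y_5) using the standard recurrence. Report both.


Step 1: Find the fundamental solution (x₁, y₁) of x² - 34y² = 1.
  Expand √34 as a continued fraction. a₀ = ⌊√34⌋ = 5; iterate m_{k+1} = d_k·a_k − m_k, d_{k+1} = (34 − m_{k+1}²)/d_k, a_{k+1} = ⌊(a₀ + m_{k+1})/d_{k+1}⌋ (starting m₀ = 0, d₀ = 1), with convergents p_k = a_k·p_{k-1} + p_{k-2}, q_k = a_k·q_{k-1} + q_{k-2} (p₋₁ = 1, q₋₁ = 0):
  k = 0: a₀ = 5; p₀/q₀ = 5/1; p₀² − 34·q₀² = 25 − 34 = -9.
  k = 1: m = 5, d = 9, a = ⌊(5 + 5)/9⌋ = 1; p/q = (1·5 + 1)/(1·1 + 0) = 6/1; p² − 34·q² = 36 − 34 = 2.
  k = 2: m = 4, d = 2, a = ⌊(5 + 4)/2⌋ = 4; p/q = (4·6 + 5)/(4·1 + 1) = 29/5; p² − 34·q² = 841 − 850 = -9.
  k = 3: m = 4, d = 9, a = ⌊(5 + 4)/9⌋ = 1; p/q = (1·29 + 6)/(1·5 + 1) = 35/6; p² − 34·q² = 1225 − 1224 = 1.
  The first convergent with p² − 34·q² = 1 gives the fundamental solution (x₁, y₁) = (35, 6).
Step 2: Apply the recurrence (x_{n+1}, y_{n+1}) = (x₁x_n + 34y₁y_n, x₁y_n + y₁x_n) repeatedly.
  From (x_1, y_1) = (35, 6): x_2 = 35·35 + 34·6·6 = 2449; y_2 = 35·6 + 6·35 = 420.
  From (x_2, y_2) = (2449, 420): x_3 = 35·2449 + 34·6·420 = 171395; y_3 = 35·420 + 6·2449 = 29394.
  From (x_3, y_3) = (171395, 29394): x_4 = 35·171395 + 34·6·29394 = 11995201; y_4 = 35·29394 + 6·171395 = 2057160.
  From (x_4, y_4) = (11995201, 2057160): x_5 = 35·11995201 + 34·6·2057160 = 839492675; y_5 = 35·2057160 + 6·11995201 = 143971806.
Step 3: Verify x_5² - 34·y_5² = 704747951378655625 - 704747951378655624 = 1 (should be 1). ✓

(x_1, y_1) = (35, 6); (x_5, y_5) = (839492675, 143971806).


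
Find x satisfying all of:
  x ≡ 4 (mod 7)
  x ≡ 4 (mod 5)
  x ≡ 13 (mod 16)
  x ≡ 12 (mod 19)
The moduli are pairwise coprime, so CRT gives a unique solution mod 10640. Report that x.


Product of moduli M = 7 · 5 · 16 · 19 = 10640.
Merge one congruence at a time:
  Start: x ≡ 4 (mod 7).
  Combine with x ≡ 4 (mod 5); new modulus lcm = 35.
    Write x = 4 + 7·t and substitute into x ≡ 4 (mod 5): 7·t ≡ 4 − 4 = 0 (mod 5).
    Reduce coefficients mod 5: 2·t ≡ 0 (mod 5).
    The inverse of 2 mod 5 is 3 (since 2·3 = 6 = 1·5 + 1), so t ≡ 3·0 = 0 ≡ 0 (mod 5).
    Then x = 4 + 7·0 = 4, valid modulo lcm(7, 5) = 35: x ≡ 4 (mod 35).
  Combine with x ≡ 13 (mod 16); new modulus lcm = 560.
    Write x = 4 + 35·t and substitute into x ≡ 13 (mod 16): 35·t ≡ 13 − 4 = 9 (mod 16).
    Reduce coefficients mod 16: 3·t ≡ 9 (mod 16).
    The inverse of 3 mod 16 is 11 (since 3·11 = 33 = 2·16 + 1), so t ≡ 11·9 = 99 ≡ 3 (mod 16).
    Then x = 4 + 35·3 = 109, valid modulo lcm(35, 16) = 560: x ≡ 109 (mod 560).
  Combine with x ≡ 12 (mod 19); new modulus lcm = 10640.
    Write x = 109 + 560·t and substitute into x ≡ 12 (mod 19): 560·t ≡ 12 − 109 = -97 (mod 19).
    Reduce coefficients mod 19: 9·t ≡ 17 (mod 19).
    The inverse of 9 mod 19 is 17 (since 9·17 = 153 = 8·19 + 1), so t ≡ 17·17 = 289 ≡ 4 (mod 19).
    Then x = 109 + 560·4 = 2349, valid modulo lcm(560, 19) = 10640: x ≡ 2349 (mod 10640).
Verify against each original: 2349 mod 7 = 4, 2349 mod 5 = 4, 2349 mod 16 = 13, 2349 mod 19 = 12.

x ≡ 2349 (mod 10640).


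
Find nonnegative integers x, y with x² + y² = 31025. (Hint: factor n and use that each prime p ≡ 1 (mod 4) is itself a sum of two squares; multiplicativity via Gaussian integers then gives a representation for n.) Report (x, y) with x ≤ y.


Step 1: Factor n = 31025 = 5^2 · 17 · 73.
Step 2: Check the mod-4 condition on each prime factor: 5 ≡ 1 (mod 4), exponent 2; 17 ≡ 1 (mod 4), exponent 1; 73 ≡ 1 (mod 4), exponent 1.
All primes ≡ 3 (mod 4) appear to even exponent (or don't appear), so by the two-squares theorem n IS expressible as a sum of two squares.
Step 3: Build a representation. Group n = k² · m with k = 5 and m = 17 · 73 = 1241 (a product of primes ≡ 1 (mod 4)); a representation of m scales to one of n via (k·x)² + (k·y)² = k²(x² + y²). Each prime p ≡ 1 (mod 4) is itself a sum of two squares; find a² by testing p − a² for a perfect square:
  17: 17 − 1² = 16 = 4² ⇒ 17 = 1² + 4².
  73: 73 − 1² = 72, 73 − 2² = 69, 73 − 3² = 64 = 8² ⇒ 73 = 3² + 8².
  Combine using the Brahmagupta–Fibonacci identity (a² + b²)(c² + d²) = (ac − bd)² + (ad + bc)² = (ac + bd)² + (ad − bc)²:
  17 · 73 = 1241: from (1² + 4²)(3² + 8²), take (1·3 − 4·8, 1·8 + 4·3) = (3 − 32, 8 + 12) = (-29, 20); dropping signs (only squares matter) gives (29, 20); check 29² + 20² = 841 + 400 = 1241 ✓.
  Scale by k = 5: (5·29, 5·20) = (145, 100).
Step 4: Order so x ≤ y and verify: 100² + 145² = 10000 + 21025 = 31025 = n. ✓

n = 31025 = 100² + 145² (one valid representation with x ≤ y).


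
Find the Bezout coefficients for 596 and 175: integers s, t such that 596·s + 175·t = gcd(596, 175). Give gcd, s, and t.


Euclidean algorithm on (596, 175) — divide until remainder is 0:
  596 = 3 · 175 + 71
  175 = 2 · 71 + 33
  71 = 2 · 33 + 5
  33 = 6 · 5 + 3
  5 = 1 · 3 + 2
  3 = 1 · 2 + 1
  2 = 2 · 1 + 0
gcd(596, 175) = 1.
Track Bezout coefficients alongside the remainders: start with r₀ = 596 = a·1 + b·0 (s = 1, t = 0) and r₁ = 175 = a·0 + b·1 (s = 0, t = 1); each new remainder r_{k+1} = r_{k-1} − q_k·r_k inherits s_{k+1} = s_{k-1} − q_k·s_k, t_{k+1} = t_{k-1} − q_k·t_k, so r_k = a·s_k + b·t_k at every step:
  q = 3: r = 71, s = 1 − 3·0 = 1, t = 0 − 3·1 = -3  (check: 596·1 + 175·(-3) = 71)
  q = 2: r = 33, s = 0 − 2·1 = -2, t = 1 − 2·(-3) = 7  (check: 596·(-2) + 175·7 = 33)
  q = 2: r = 5, s = 1 − 2·(-2) = 5, t = -3 − 2·7 = -17  (check: 596·5 + 175·(-17) = 5)
  q = 6: r = 3, s = -2 − 6·5 = -32, t = 7 − 6·(-17) = 109  (check: 596·(-32) + 175·109 = 3)
  q = 1: r = 2, s = 5 − 1·(-32) = 37, t = -17 − 1·109 = -126  (check: 596·37 + 175·(-126) = 2)
  q = 1: r = 1, s = -32 − 1·37 = -69, t = 109 − 1·(-126) = 235  (check: 596·(-69) + 175·235 = 1)
The row with r = 1 (the gcd) gives the Bezout coefficients s = -69, t = 235.
Result: 596 · (-69) + 175 · (235) = 1.

gcd(596, 175) = 1; s = -69, t = 235 (check: 596·(-69) + 175·235 = 1).


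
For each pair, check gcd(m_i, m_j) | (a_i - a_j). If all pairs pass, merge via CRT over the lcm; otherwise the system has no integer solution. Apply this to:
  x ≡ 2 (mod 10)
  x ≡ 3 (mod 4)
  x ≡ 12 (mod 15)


Moduli 10, 4, 15 are not pairwise coprime, so CRT works modulo lcm(m_i) when all pairwise compatibility conditions hold.
Pairwise compatibility: gcd(m_i, m_j) must divide a_i - a_j for every pair.
Merge one congruence at a time:
  Start: x ≡ 2 (mod 10).
  Combine with x ≡ 3 (mod 4): gcd(10, 4) = 2, and 3 - 2 = 1 is NOT divisible by 2.
    ⇒ system is inconsistent (no integer solution).

No solution (the system is inconsistent).


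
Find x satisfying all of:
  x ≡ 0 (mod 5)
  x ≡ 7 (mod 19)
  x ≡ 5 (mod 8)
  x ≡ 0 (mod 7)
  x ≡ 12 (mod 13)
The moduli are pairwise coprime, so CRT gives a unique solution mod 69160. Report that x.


Product of moduli M = 5 · 19 · 8 · 7 · 13 = 69160.
Merge one congruence at a time:
  Start: x ≡ 0 (mod 5).
  Combine with x ≡ 7 (mod 19); new modulus lcm = 95.
    Write x = 0 + 5·t and substitute into x ≡ 7 (mod 19): 5·t ≡ 7 − 0 = 7 (mod 19).
    The inverse of 5 mod 19 is 4 (since 5·4 = 20 = 1·19 + 1), so t ≡ 4·7 = 28 ≡ 9 (mod 19).
    Then x = 0 + 5·9 = 45, valid modulo lcm(5, 19) = 95: x ≡ 45 (mod 95).
  Combine with x ≡ 5 (mod 8); new modulus lcm = 760.
    Write x = 45 + 95·t and substitute into x ≡ 5 (mod 8): 95·t ≡ 5 − 45 = -40 (mod 8).
    Reduce coefficients mod 8: 7·t ≡ 0 (mod 8).
    The inverse of 7 mod 8 is 7 (since 7·7 = 49 = 6·8 + 1), so t ≡ 7·0 = 0 ≡ 0 (mod 8).
    Then x = 45 + 95·0 = 45, valid modulo lcm(95, 8) = 760: x ≡ 45 (mod 760).
  Combine with x ≡ 0 (mod 7); new modulus lcm = 5320.
    Write x = 45 + 760·t and substitute into x ≡ 0 (mod 7): 760·t ≡ 0 − 45 = -45 (mod 7).
    Reduce coefficients mod 7: 4·t ≡ 4 (mod 7).
    The inverse of 4 mod 7 is 2 (since 4·2 = 8 = 1·7 + 1), so t ≡ 2·4 = 8 ≡ 1 (mod 7).
    Then x = 45 + 760·1 = 805, valid modulo lcm(760, 7) = 5320: x ≡ 805 (mod 5320).
  Combine with x ≡ 12 (mod 13); new modulus lcm = 69160.
    Write x = 805 + 5320·t and substitute into x ≡ 12 (mod 13): 5320·t ≡ 12 − 805 = -793 (mod 13).
    Reduce coefficients mod 13: 3·t ≡ 0 (mod 13).
    The inverse of 3 mod 13 is 9 (since 3·9 = 27 = 2·13 + 1), so t ≡ 9·0 = 0 ≡ 0 (mod 13).
    Then x = 805 + 5320·0 = 805, valid modulo lcm(5320, 13) = 69160: x ≡ 805 (mod 69160).
Verify against each original: 805 mod 5 = 0, 805 mod 19 = 7, 805 mod 8 = 5, 805 mod 7 = 0, 805 mod 13 = 12.

x ≡ 805 (mod 69160).


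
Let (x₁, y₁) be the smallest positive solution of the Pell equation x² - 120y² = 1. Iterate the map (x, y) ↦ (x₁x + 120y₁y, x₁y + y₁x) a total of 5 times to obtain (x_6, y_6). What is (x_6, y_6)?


Step 1: Find the fundamental solution (x₁, y₁) of x² - 120y² = 1.
  Expand √120 as a continued fraction. a₀ = ⌊√120⌋ = 10; iterate m_{k+1} = d_k·a_k − m_k, d_{k+1} = (120 − m_{k+1}²)/d_k, a_{k+1} = ⌊(a₀ + m_{k+1})/d_{k+1}⌋ (starting m₀ = 0, d₀ = 1), with convergents p_k = a_k·p_{k-1} + p_{k-2}, q_k = a_k·q_{k-1} + q_{k-2} (p₋₁ = 1, q₋₁ = 0):
  k = 0: a₀ = 10; p₀/q₀ = 10/1; p₀² − 120·q₀² = 100 − 120 = -20.
  k = 1: m = 10, d = 20, a = ⌊(10 + 10)/20⌋ = 1; p/q = (1·10 + 1)/(1·1 + 0) = 11/1; p² − 120·q² = 121 − 120 = 1.
  The first convergent with p² − 120·q² = 1 gives the fundamental solution (x₁, y₁) = (11, 1).
Step 2: Apply the recurrence (x_{n+1}, y_{n+1}) = (x₁x_n + 120y₁y_n, x₁y_n + y₁x_n) repeatedly.
  From (x_1, y_1) = (11, 1): x_2 = 11·11 + 120·1·1 = 241; y_2 = 11·1 + 1·11 = 22.
  From (x_2, y_2) = (241, 22): x_3 = 11·241 + 120·1·22 = 5291; y_3 = 11·22 + 1·241 = 483.
  From (x_3, y_3) = (5291, 483): x_4 = 11·5291 + 120·1·483 = 116161; y_4 = 11·483 + 1·5291 = 10604.
  From (x_4, y_4) = (116161, 10604): x_5 = 11·116161 + 120·1·10604 = 2550251; y_5 = 11·10604 + 1·116161 = 232805.
  From (x_5, y_5) = (2550251, 232805): x_6 = 11·2550251 + 120·1·232805 = 55989361; y_6 = 11·232805 + 1·2550251 = 5111106.
Step 3: Verify x_6² - 120·y_6² = 3134808545188321 - 3134808545188320 = 1 (should be 1). ✓

(x_1, y_1) = (11, 1); (x_6, y_6) = (55989361, 5111106).


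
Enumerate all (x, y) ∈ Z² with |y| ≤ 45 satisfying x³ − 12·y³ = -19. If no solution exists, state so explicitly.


The equation is x³ - 12y³ = -19. For fixed y, x³ = 12·y³ − 19, so a solution requires the RHS to be a perfect cube.
Strategy: iterate y from -45 to 45, compute RHS = 12·y³ − 19, and check whether it is a (positive or negative) perfect cube.
Check small values of y:
  y = 0: RHS = -19 is not a perfect cube.
  y = 1: RHS = -7 is not a perfect cube.
  y = -1: RHS = -31 is not a perfect cube.
  y = 2: RHS = 77 is not a perfect cube.
  y = -2: RHS = -115 is not a perfect cube.
  y = 3: RHS = 305 is not a perfect cube.
  y = -3: RHS = -343 = (-7)³ ⇒ x = -7 works.
Continuing the search up to |y| = 45 finds no further solutions beyond those listed.
Collected solutions: (-7, -3).

Solutions (with |y| ≤ 45): (-7, -3).


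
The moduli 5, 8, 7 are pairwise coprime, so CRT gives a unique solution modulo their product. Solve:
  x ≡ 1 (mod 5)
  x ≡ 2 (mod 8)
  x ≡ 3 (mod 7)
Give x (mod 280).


Moduli 5, 8, 7 are pairwise coprime; by CRT there is a unique solution modulo M = 5 · 8 · 7 = 280.
Solve pairwise, accumulating the modulus:
  Start with x ≡ 1 (mod 5).
  Combine with x ≡ 2 (mod 8): since gcd(5, 8) = 1, we get a unique residue mod 40.
    Write x = 1 + 5·t and substitute into x ≡ 2 (mod 8): 5·t ≡ 2 − 1 = 1 (mod 8).
    The inverse of 5 mod 8 is 5 (since 5·5 = 25 = 3·8 + 1), so t ≡ 5·1 = 5 ≡ 5 (mod 8).
    Then x = 1 + 5·5 = 26, valid modulo lcm(5, 8) = 40: x ≡ 26 (mod 40).
  Combine with x ≡ 3 (mod 7): since gcd(40, 7) = 1, we get a unique residue mod 280.
    Write x = 26 + 40·t and substitute into x ≡ 3 (mod 7): 40·t ≡ 3 − 26 = -23 (mod 7).
    Reduce coefficients mod 7: 5·t ≡ 5 (mod 7).
    The inverse of 5 mod 7 is 3 (since 5·3 = 15 = 2·7 + 1), so t ≡ 3·5 = 15 ≡ 1 (mod 7).
    Then x = 26 + 40·1 = 66, valid modulo lcm(40, 7) = 280: x ≡ 66 (mod 280).
Verify: 66 mod 5 = 1 ✓, 66 mod 8 = 2 ✓, 66 mod 7 = 3 ✓.

x ≡ 66 (mod 280).


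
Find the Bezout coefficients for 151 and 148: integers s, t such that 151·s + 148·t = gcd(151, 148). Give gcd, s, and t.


Euclidean algorithm on (151, 148) — divide until remainder is 0:
  151 = 1 · 148 + 3
  148 = 49 · 3 + 1
  3 = 3 · 1 + 0
gcd(151, 148) = 1.
Track Bezout coefficients alongside the remainders: start with r₀ = 151 = a·1 + b·0 (s = 1, t = 0) and r₁ = 148 = a·0 + b·1 (s = 0, t = 1); each new remainder r_{k+1} = r_{k-1} − q_k·r_k inherits s_{k+1} = s_{k-1} − q_k·s_k, t_{k+1} = t_{k-1} − q_k·t_k, so r_k = a·s_k + b·t_k at every step:
  q = 1: r = 3, s = 1 − 1·0 = 1, t = 0 − 1·1 = -1  (check: 151·1 + 148·(-1) = 3)
  q = 49: r = 1, s = 0 − 49·1 = -49, t = 1 − 49·(-1) = 50  (check: 151·(-49) + 148·50 = 1)
The row with r = 1 (the gcd) gives the Bezout coefficients s = -49, t = 50.
Result: 151 · (-49) + 148 · (50) = 1.

gcd(151, 148) = 1; s = -49, t = 50 (check: 151·(-49) + 148·50 = 1).


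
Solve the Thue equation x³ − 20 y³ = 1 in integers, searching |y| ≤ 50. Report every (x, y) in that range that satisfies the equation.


The equation is x³ - 20y³ = 1. For fixed y, x³ = 20·y³ + 1, so a solution requires the RHS to be a perfect cube.
Strategy: iterate y from -50 to 50, compute RHS = 20·y³ + 1, and check whether it is a (positive or negative) perfect cube.
Check small values of y:
  y = 0: RHS = 1 = (1)³ ⇒ x = 1 works.
  y = 1: RHS = 21 is not a perfect cube.
  y = -1: RHS = -19 is not a perfect cube.
  y = 2: RHS = 161 is not a perfect cube.
  y = -2: RHS = -159 is not a perfect cube.
  y = 3: RHS = 541 is not a perfect cube.
  y = -3: RHS = -539 is not a perfect cube.
Continuing, at y = -7: RHS = -6859 = (-19)³ ⇒ x = -19 works.
Searching the remaining y in |y| ≤ 50 finds no further solutions.
Collected solutions: (1, 0), (-19, -7).

Solutions (with |y| ≤ 50): (1, 0), (-19, -7).


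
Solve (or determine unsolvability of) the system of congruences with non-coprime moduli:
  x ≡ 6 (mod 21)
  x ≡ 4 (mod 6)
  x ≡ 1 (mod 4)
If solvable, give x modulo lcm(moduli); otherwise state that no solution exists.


Moduli 21, 6, 4 are not pairwise coprime, so CRT works modulo lcm(m_i) when all pairwise compatibility conditions hold.
Pairwise compatibility: gcd(m_i, m_j) must divide a_i - a_j for every pair.
Merge one congruence at a time:
  Start: x ≡ 6 (mod 21).
  Combine with x ≡ 4 (mod 6): gcd(21, 6) = 3, and 4 - 6 = -2 is NOT divisible by 3.
    ⇒ system is inconsistent (no integer solution).

No solution (the system is inconsistent).
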